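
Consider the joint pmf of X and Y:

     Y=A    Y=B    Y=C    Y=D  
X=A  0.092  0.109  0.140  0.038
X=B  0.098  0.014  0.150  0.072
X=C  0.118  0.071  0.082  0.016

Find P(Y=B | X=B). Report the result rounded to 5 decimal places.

0.04192

P(X=B) = 0.098 + 0.014 + 0.150 + 0.072 = 0.334.
P(Y=B | X=B) = 0.014/0.334 = 0.04192.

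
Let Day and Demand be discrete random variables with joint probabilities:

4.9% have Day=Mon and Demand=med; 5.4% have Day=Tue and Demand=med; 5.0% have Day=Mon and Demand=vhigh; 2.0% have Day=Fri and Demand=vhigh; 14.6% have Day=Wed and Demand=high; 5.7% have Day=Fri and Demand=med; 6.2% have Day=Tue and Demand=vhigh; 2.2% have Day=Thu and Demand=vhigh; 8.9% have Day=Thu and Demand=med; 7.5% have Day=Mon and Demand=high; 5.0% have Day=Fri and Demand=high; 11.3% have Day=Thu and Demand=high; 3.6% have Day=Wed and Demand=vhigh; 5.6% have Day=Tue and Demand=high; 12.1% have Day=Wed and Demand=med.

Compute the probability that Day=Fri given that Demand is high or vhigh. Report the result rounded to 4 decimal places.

P(Demand=high) = 0.075 + 0.056 + 0.146 + 0.113 + 0.050 = 0.440.
P(Demand=vhigh) = 0.050 + 0.062 + 0.036 + 0.022 + 0.020 = 0.190.
P(Demand ∈ {high, vhigh}) = 0.440 + 0.190 = 0.630; P(Day=Fri, Demand ∈ {high, vhigh}) = 0.050 + 0.020 = 0.070.
P(Day=Fri | Demand ∈ {high, vhigh}) = 0.070/0.630 = 0.1111.

0.1111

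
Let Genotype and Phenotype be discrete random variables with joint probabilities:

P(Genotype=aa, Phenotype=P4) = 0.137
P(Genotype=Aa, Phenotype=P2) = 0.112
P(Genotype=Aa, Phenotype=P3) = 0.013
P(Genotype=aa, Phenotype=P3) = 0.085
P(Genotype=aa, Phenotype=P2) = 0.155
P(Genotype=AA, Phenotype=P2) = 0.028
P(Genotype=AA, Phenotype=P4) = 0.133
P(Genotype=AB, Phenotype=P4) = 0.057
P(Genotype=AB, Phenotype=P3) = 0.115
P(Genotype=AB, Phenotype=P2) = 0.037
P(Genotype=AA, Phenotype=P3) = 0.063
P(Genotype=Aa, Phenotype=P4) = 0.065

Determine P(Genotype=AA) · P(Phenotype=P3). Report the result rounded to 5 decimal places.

P(Genotype=AA) = 0.028 + 0.063 + 0.133 = 0.224.
P(Phenotype=P3) = 0.063 + 0.013 + 0.085 + 0.115 = 0.276.
Product: 0.224 × 0.276 = 0.06182.

0.06182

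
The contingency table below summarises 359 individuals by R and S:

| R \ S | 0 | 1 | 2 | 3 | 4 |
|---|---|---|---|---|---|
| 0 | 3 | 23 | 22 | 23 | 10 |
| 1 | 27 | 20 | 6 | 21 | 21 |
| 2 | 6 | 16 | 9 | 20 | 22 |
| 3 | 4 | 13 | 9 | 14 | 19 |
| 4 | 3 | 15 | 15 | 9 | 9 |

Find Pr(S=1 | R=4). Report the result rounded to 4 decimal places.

0.2941

Total with R=4: 3 + 15 + 15 + 9 + 9 = 51.
P(S=1 | R=4) = 15/51 = 0.2941.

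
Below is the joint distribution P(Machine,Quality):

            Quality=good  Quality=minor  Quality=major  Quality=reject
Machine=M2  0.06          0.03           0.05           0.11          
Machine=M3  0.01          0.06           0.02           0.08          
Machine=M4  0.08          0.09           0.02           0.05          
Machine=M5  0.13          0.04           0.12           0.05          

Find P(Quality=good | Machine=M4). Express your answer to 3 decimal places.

P(Machine=M4) = 0.08 + 0.09 + 0.02 + 0.05 = 0.24.
P(Quality=good | Machine=M4) = 0.08/0.24 = 0.333.

0.333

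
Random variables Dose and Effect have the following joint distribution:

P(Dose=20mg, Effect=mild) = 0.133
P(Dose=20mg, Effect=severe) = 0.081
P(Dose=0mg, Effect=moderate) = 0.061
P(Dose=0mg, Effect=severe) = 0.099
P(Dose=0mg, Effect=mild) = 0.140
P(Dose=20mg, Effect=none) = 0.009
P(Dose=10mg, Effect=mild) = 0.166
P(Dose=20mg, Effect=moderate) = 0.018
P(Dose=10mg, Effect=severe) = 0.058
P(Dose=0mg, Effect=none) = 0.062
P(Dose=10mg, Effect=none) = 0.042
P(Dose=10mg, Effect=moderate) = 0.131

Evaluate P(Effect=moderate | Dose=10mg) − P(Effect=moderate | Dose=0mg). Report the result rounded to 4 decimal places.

0.1615

P(Dose=10mg) = 0.042 + 0.166 + 0.131 + 0.058 = 0.397; P(Effect=moderate | Dose=10mg) = 0.131/0.397 = 0.32997.
P(Dose=0mg) = 0.062 + 0.140 + 0.061 + 0.099 = 0.362; P(Effect=moderate | Dose=0mg) = 0.061/0.362 = 0.16851.
Difference = 0.1615.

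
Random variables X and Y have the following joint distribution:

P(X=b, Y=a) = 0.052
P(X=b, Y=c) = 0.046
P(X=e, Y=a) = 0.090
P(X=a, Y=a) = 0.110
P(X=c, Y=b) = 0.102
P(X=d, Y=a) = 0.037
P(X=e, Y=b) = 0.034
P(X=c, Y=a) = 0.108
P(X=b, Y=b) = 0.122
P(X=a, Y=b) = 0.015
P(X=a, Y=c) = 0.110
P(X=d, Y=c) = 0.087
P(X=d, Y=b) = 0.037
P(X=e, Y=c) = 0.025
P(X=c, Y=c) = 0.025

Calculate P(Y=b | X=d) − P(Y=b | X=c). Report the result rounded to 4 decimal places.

-0.2042

P(X=d) = 0.037 + 0.037 + 0.087 = 0.161; P(Y=b | X=d) = 0.037/0.161 = 0.22981.
P(X=c) = 0.108 + 0.102 + 0.025 = 0.235; P(Y=b | X=c) = 0.102/0.235 = 0.43404.
Difference = -0.2042.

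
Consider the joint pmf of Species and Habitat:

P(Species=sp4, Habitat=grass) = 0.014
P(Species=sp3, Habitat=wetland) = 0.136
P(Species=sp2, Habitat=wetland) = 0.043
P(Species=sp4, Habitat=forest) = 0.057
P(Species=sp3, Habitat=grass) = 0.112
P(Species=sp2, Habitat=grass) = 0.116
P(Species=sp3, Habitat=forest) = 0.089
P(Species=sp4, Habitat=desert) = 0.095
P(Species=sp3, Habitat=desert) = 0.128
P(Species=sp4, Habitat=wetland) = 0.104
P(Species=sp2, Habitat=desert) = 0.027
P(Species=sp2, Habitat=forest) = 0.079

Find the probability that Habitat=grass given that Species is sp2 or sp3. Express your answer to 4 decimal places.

P(Species=sp2) = 0.079 + 0.116 + 0.043 + 0.027 = 0.265.
P(Species=sp3) = 0.089 + 0.112 + 0.136 + 0.128 = 0.465.
P(Species ∈ {sp2, sp3}) = 0.265 + 0.465 = 0.730; P(Habitat=grass, Species ∈ {sp2, sp3}) = 0.116 + 0.112 = 0.228.
P(Habitat=grass | Species ∈ {sp2, sp3}) = 0.228/0.730 = 0.3123.

0.3123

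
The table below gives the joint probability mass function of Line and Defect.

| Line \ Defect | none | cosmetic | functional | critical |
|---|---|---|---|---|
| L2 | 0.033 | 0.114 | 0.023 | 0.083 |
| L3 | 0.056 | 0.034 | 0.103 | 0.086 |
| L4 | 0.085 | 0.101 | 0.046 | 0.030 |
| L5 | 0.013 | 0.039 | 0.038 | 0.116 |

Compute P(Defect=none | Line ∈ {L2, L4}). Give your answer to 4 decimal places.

0.2291

P(Line=L2) = 0.033 + 0.114 + 0.023 + 0.083 = 0.253.
P(Line=L4) = 0.085 + 0.101 + 0.046 + 0.030 = 0.262.
P(Line ∈ {L2, L4}) = 0.253 + 0.262 = 0.515; P(Defect=none, Line ∈ {L2, L4}) = 0.033 + 0.085 = 0.118.
P(Defect=none | Line ∈ {L2, L4}) = 0.118/0.515 = 0.2291.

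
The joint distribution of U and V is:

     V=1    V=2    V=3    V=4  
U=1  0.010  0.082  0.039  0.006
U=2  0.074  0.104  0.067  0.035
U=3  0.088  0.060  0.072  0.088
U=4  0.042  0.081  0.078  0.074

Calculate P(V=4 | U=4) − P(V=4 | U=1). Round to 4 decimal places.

0.2253

P(U=4) = 0.042 + 0.081 + 0.078 + 0.074 = 0.275; P(V=4 | U=4) = 0.074/0.275 = 0.26909.
P(U=1) = 0.010 + 0.082 + 0.039 + 0.006 = 0.137; P(V=4 | U=1) = 0.006/0.137 = 0.04380.
Difference = 0.2253.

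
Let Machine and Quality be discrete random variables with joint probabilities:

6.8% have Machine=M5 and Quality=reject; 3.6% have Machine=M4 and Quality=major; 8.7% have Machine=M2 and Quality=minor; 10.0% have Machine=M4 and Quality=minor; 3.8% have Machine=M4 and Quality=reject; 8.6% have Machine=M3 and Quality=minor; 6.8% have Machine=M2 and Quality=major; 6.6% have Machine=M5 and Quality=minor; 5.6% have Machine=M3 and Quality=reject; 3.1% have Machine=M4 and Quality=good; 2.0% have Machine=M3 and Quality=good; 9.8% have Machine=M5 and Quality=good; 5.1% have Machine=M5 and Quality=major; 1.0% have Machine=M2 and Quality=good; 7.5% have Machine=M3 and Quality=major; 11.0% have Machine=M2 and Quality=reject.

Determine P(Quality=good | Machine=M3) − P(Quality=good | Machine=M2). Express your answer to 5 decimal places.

0.04802

P(Machine=M3) = 0.020 + 0.086 + 0.075 + 0.056 = 0.237; P(Quality=good | Machine=M3) = 0.020/0.237 = 0.084388.
P(Machine=M2) = 0.010 + 0.087 + 0.068 + 0.110 = 0.275; P(Quality=good | Machine=M2) = 0.010/0.275 = 0.036364.
Difference = 0.04802.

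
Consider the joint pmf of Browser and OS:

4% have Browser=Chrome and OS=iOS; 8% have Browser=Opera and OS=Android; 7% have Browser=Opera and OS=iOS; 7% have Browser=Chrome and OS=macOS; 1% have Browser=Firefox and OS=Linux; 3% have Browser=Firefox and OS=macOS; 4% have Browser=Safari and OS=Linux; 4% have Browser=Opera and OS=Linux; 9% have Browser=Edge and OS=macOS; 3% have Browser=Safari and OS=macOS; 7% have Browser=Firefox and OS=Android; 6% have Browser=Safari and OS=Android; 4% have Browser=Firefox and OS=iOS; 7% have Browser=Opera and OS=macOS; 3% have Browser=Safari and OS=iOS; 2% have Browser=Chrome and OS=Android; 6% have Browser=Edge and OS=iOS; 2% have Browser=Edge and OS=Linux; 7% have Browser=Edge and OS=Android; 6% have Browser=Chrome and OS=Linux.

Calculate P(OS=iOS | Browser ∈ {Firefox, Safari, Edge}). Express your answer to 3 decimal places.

P(Browser=Firefox) = 0.03 + 0.01 + 0.04 + 0.07 = 0.15.
P(Browser=Safari) = 0.03 + 0.04 + 0.03 + 0.06 = 0.16.
P(Browser=Edge) = 0.09 + 0.02 + 0.06 + 0.07 = 0.24.
P(Browser ∈ {Firefox, Safari, Edge}) = 0.15 + 0.16 + 0.24 = 0.55; P(OS=iOS, Browser ∈ {Firefox, Safari, Edge}) = 0.04 + 0.03 + 0.06 = 0.13.
P(OS=iOS | Browser ∈ {Firefox, Safari, Edge}) = 0.13/0.55 = 0.236.

0.236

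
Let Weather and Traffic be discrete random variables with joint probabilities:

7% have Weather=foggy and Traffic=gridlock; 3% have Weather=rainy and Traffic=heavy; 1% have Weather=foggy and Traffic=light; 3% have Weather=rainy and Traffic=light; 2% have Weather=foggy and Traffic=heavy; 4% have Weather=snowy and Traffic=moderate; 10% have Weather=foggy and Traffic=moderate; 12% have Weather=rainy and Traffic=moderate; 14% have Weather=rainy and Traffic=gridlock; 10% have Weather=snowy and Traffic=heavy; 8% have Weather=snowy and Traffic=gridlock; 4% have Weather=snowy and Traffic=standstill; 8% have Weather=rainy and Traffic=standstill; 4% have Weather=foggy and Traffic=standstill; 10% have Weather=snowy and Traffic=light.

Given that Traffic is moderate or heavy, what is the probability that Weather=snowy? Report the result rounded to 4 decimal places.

P(Traffic=moderate) = 0.12 + 0.04 + 0.10 = 0.26.
P(Traffic=heavy) = 0.03 + 0.10 + 0.02 = 0.15.
P(Traffic ∈ {moderate, heavy}) = 0.26 + 0.15 = 0.41; P(Weather=snowy, Traffic ∈ {moderate, heavy}) = 0.04 + 0.10 = 0.14.
P(Weather=snowy | Traffic ∈ {moderate, heavy}) = 0.14/0.41 = 0.3415.

0.3415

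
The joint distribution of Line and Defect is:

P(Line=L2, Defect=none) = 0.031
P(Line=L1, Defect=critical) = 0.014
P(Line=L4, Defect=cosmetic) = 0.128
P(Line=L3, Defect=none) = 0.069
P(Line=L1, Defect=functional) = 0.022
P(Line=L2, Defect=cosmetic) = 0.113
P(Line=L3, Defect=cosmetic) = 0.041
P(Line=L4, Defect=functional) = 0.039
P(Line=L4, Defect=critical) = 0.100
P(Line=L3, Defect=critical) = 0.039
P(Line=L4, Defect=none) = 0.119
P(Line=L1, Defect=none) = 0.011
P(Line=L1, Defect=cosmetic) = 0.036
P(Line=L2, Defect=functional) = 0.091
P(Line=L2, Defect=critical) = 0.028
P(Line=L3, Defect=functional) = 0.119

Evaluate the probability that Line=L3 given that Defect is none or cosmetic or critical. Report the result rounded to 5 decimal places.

P(Defect=none) = 0.011 + 0.031 + 0.069 + 0.119 = 0.230.
P(Defect=cosmetic) = 0.036 + 0.113 + 0.041 + 0.128 = 0.318.
P(Defect=critical) = 0.014 + 0.028 + 0.039 + 0.100 = 0.181.
P(Defect ∈ {none, cosmetic, critical}) = 0.230 + 0.318 + 0.181 = 0.729; P(Line=L3, Defect ∈ {none, cosmetic, critical}) = 0.069 + 0.041 + 0.039 = 0.149.
P(Line=L3 | Defect ∈ {none, cosmetic, critical}) = 0.149/0.729 = 0.20439.

0.20439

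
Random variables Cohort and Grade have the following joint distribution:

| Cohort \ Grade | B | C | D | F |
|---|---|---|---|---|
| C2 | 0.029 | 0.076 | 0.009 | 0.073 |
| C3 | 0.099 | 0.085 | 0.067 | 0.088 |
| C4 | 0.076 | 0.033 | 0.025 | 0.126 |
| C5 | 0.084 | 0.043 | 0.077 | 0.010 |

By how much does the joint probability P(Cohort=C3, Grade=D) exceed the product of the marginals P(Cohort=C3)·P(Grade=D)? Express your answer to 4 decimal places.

0.0067

P(Cohort=C3) = 0.099 + 0.085 + 0.067 + 0.088 = 0.339.
P(Grade=D) = 0.009 + 0.067 + 0.025 + 0.077 = 0.178.
P(Cohort=C3, Grade=D) − P(Cohort=C3)P(Grade=D) = 0.067 − 0.339×0.178 = 0.0067.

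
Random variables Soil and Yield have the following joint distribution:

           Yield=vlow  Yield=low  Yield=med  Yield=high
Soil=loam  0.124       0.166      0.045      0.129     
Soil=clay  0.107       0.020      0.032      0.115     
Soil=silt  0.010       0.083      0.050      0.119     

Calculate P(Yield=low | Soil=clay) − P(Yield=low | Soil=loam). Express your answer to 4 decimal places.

P(Soil=clay) = 0.107 + 0.020 + 0.032 + 0.115 = 0.274; P(Yield=low | Soil=clay) = 0.020/0.274 = 0.07299.
P(Soil=loam) = 0.124 + 0.166 + 0.045 + 0.129 = 0.464; P(Yield=low | Soil=loam) = 0.166/0.464 = 0.35776.
Difference = -0.2848.

-0.2848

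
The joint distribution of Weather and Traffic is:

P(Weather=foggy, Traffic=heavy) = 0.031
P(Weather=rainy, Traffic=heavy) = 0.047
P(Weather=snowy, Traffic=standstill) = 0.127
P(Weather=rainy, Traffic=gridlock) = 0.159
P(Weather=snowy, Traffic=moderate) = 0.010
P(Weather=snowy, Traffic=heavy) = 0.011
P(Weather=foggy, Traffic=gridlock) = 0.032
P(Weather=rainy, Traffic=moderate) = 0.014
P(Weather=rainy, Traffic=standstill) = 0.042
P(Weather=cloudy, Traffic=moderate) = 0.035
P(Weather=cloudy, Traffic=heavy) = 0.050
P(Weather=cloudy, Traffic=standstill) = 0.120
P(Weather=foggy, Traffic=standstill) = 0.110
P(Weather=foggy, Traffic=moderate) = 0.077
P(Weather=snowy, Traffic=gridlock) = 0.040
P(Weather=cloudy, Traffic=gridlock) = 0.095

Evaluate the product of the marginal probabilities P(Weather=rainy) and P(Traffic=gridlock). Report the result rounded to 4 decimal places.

P(Weather=rainy) = 0.014 + 0.047 + 0.159 + 0.042 = 0.262.
P(Traffic=gridlock) = 0.095 + 0.159 + 0.040 + 0.032 = 0.326.
Product: 0.262 × 0.326 = 0.0854.

0.0854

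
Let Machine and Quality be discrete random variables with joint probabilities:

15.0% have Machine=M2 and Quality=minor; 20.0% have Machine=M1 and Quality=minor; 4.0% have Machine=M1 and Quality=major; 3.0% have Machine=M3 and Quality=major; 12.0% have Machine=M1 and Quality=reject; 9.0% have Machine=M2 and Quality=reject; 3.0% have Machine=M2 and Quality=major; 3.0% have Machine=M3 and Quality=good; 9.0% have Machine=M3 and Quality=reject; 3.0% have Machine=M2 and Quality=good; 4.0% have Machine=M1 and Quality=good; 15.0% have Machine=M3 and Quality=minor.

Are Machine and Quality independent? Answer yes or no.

yes

Every cell satisfies P(Machine,Quality) = P(Machine)·P(Quality). For instance P(Machine=M3) = 0.300, P(Quality=major) = 0.100, and 0.300×0.100 = 0.030 matches the joint entry. So Machine and Quality are independent.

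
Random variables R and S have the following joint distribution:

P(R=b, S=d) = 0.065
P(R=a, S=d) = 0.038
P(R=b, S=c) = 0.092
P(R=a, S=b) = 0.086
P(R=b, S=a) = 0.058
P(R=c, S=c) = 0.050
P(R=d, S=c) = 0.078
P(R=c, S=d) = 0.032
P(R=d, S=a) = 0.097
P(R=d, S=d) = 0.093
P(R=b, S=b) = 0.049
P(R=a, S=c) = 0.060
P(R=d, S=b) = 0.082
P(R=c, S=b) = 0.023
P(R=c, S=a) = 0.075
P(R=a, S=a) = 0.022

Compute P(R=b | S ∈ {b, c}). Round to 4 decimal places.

0.2712

P(S=b) = 0.086 + 0.049 + 0.023 + 0.082 = 0.240.
P(S=c) = 0.060 + 0.092 + 0.050 + 0.078 = 0.280.
P(S ∈ {b, c}) = 0.240 + 0.280 = 0.520; P(R=b, S ∈ {b, c}) = 0.049 + 0.092 = 0.141.
P(R=b | S ∈ {b, c}) = 0.141/0.520 = 0.2712.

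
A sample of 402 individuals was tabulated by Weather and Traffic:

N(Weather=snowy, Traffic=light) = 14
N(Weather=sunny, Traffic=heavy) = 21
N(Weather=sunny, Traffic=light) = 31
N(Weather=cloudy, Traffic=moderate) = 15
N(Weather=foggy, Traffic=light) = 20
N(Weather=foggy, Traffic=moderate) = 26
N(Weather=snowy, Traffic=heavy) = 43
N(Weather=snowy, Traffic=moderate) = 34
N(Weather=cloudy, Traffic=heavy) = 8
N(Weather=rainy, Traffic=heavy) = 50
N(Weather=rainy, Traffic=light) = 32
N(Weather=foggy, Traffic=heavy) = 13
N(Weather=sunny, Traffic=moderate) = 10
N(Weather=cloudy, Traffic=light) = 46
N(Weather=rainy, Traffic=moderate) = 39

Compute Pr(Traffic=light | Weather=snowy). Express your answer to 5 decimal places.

0.15385

Total with Weather=snowy: 14 + 34 + 43 = 91.
P(Traffic=light | Weather=snowy) = 14/91 = 0.15385.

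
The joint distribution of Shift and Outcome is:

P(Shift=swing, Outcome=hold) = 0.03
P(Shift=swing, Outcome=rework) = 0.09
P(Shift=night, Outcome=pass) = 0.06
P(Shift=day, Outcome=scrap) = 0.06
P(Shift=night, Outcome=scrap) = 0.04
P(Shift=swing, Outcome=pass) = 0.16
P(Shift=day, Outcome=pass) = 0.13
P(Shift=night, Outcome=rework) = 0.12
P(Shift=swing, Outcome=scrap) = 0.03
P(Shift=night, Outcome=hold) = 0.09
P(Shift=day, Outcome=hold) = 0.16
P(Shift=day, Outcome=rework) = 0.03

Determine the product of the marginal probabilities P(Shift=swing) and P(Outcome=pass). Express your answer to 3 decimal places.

P(Shift=swing) = 0.16 + 0.09 + 0.03 + 0.03 = 0.31.
P(Outcome=pass) = 0.13 + 0.16 + 0.06 = 0.35.
Product: 0.31 × 0.35 = 0.109.

0.109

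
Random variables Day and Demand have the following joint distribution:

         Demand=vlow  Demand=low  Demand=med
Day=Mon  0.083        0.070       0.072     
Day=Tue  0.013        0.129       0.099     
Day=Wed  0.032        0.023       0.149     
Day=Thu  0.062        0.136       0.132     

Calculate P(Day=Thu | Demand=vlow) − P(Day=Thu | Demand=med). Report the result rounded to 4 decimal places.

P(Demand=vlow) = 0.083 + 0.013 + 0.032 + 0.062 = 0.190; P(Day=Thu | Demand=vlow) = 0.062/0.190 = 0.32632.
P(Demand=med) = 0.072 + 0.099 + 0.149 + 0.132 = 0.452; P(Day=Thu | Demand=med) = 0.132/0.452 = 0.29204.
Difference = 0.0343.

0.0343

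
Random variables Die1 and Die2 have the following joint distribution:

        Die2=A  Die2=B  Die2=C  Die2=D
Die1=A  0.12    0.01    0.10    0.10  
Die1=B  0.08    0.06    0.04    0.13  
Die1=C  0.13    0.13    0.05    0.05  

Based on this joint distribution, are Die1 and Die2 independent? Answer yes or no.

no

P(Die1=C) = 0.36 and P(Die2=B) = 0.20, so their product is 0.0720, but P(Die1=C, Die2=B) = 0.13. Since these differ, Die1 and Die2 are not independent.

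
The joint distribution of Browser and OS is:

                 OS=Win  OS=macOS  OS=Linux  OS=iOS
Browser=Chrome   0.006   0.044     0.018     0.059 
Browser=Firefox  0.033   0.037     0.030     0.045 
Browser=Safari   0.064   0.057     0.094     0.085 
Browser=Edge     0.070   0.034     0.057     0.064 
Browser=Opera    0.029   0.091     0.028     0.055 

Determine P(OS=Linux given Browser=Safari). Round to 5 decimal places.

P(Browser=Safari) = 0.064 + 0.057 + 0.094 + 0.085 = 0.300.
P(OS=Linux | Browser=Safari) = 0.094/0.300 = 0.31333.

0.31333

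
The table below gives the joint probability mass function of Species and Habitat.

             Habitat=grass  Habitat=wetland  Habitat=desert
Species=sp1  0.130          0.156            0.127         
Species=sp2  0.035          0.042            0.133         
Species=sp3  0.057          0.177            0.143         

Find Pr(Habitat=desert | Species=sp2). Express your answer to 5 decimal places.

P(Species=sp2) = 0.035 + 0.042 + 0.133 = 0.210.
P(Habitat=desert | Species=sp2) = 0.133/0.210 = 0.63333.

0.63333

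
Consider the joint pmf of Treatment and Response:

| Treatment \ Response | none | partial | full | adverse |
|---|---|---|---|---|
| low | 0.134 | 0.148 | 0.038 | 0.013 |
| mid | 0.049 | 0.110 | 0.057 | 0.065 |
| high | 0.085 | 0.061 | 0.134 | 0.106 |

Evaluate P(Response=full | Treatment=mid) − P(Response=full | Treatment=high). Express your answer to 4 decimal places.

P(Treatment=mid) = 0.049 + 0.110 + 0.057 + 0.065 = 0.281; P(Response=full | Treatment=mid) = 0.057/0.281 = 0.20285.
P(Treatment=high) = 0.085 + 0.061 + 0.134 + 0.106 = 0.386; P(Response=full | Treatment=high) = 0.134/0.386 = 0.34715.
Difference = -0.1443.

-0.1443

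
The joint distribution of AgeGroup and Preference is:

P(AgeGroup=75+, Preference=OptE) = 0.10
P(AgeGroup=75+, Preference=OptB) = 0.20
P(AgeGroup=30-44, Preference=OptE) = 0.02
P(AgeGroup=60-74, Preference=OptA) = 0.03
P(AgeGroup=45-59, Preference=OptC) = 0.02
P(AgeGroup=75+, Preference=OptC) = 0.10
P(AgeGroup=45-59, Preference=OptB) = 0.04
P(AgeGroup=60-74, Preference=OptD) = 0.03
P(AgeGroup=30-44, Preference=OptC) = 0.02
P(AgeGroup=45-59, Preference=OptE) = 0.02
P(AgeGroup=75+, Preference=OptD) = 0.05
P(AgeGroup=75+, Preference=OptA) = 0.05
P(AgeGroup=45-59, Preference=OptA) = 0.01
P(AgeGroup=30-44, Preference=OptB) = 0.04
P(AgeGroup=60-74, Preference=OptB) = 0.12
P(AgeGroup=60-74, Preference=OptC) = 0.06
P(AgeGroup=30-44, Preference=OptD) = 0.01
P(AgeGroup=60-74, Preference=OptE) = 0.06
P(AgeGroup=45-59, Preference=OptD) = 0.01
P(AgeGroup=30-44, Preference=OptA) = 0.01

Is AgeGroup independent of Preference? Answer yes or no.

yes

Every cell satisfies P(AgeGroup,Preference) = P(AgeGroup)·P(Preference). For instance P(AgeGroup=45-59) = 0.10, P(Preference=OptB) = 0.40, and 0.10×0.40 = 0.04 matches the joint entry. So AgeGroup and Preference are independent.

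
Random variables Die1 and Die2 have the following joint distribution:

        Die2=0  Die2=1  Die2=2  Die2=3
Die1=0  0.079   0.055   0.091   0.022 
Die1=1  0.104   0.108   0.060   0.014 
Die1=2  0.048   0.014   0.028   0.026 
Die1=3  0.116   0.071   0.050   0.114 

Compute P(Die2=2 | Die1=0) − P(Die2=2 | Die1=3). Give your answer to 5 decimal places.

0.22597

P(Die1=0) = 0.079 + 0.055 + 0.091 + 0.022 = 0.247; P(Die2=2 | Die1=0) = 0.091/0.247 = 0.368421.
P(Die1=3) = 0.116 + 0.071 + 0.050 + 0.114 = 0.351; P(Die2=2 | Die1=3) = 0.050/0.351 = 0.142450.
Difference = 0.22597.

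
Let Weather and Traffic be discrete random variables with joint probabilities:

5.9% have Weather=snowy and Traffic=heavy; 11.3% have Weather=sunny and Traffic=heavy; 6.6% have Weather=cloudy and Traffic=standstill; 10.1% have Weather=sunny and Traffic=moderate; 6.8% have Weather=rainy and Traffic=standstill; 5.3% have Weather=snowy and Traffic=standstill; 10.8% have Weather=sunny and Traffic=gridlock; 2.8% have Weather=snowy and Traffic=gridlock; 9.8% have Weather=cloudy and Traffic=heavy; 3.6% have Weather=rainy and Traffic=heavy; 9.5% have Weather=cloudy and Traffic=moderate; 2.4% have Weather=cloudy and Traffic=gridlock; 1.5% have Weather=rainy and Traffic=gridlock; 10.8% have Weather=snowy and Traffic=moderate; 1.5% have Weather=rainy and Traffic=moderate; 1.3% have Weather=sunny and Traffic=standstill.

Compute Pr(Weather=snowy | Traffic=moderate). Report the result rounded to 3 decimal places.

P(Traffic=moderate) = 0.101 + 0.095 + 0.015 + 0.108 = 0.319.
P(Weather=snowy | Traffic=moderate) = 0.108/0.319 = 0.339.

0.339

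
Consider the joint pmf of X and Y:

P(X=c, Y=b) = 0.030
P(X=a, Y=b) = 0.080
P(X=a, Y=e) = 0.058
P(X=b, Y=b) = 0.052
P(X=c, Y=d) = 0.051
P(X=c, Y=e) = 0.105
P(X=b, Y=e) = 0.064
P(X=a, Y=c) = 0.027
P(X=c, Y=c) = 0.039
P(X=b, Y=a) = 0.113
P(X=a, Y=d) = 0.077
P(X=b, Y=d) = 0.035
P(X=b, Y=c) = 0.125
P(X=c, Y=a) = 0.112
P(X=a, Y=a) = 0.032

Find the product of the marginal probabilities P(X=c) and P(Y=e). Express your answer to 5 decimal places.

P(X=c) = 0.112 + 0.030 + 0.039 + 0.051 + 0.105 = 0.337.
P(Y=e) = 0.058 + 0.064 + 0.105 = 0.227.
Product: 0.337 × 0.227 = 0.07650.

0.07650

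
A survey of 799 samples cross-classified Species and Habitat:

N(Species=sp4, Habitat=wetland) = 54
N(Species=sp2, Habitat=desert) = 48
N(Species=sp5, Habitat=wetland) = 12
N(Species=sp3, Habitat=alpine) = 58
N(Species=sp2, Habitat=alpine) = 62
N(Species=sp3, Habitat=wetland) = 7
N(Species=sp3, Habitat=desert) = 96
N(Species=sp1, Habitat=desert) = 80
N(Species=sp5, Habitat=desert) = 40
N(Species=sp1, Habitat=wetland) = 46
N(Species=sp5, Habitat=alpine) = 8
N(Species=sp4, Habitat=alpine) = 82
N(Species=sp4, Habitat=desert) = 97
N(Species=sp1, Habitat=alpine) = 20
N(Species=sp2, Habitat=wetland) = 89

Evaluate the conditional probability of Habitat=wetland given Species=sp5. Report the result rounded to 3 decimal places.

Total with Species=sp5: 12 + 40 + 8 = 60.
P(Habitat=wetland | Species=sp5) = 12/60 = 0.200.

0.200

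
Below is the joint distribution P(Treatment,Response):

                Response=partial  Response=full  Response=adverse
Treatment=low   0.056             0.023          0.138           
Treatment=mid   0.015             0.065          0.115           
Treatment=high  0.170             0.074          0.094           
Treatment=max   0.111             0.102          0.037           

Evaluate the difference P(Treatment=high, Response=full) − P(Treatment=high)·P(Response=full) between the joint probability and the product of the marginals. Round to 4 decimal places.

-0.0152

P(Treatment=high) = 0.170 + 0.074 + 0.094 = 0.338.
P(Response=full) = 0.023 + 0.065 + 0.074 + 0.102 = 0.264.
P(Treatment=high, Response=full) − P(Treatment=high)P(Response=full) = 0.074 − 0.338×0.264 = -0.0152.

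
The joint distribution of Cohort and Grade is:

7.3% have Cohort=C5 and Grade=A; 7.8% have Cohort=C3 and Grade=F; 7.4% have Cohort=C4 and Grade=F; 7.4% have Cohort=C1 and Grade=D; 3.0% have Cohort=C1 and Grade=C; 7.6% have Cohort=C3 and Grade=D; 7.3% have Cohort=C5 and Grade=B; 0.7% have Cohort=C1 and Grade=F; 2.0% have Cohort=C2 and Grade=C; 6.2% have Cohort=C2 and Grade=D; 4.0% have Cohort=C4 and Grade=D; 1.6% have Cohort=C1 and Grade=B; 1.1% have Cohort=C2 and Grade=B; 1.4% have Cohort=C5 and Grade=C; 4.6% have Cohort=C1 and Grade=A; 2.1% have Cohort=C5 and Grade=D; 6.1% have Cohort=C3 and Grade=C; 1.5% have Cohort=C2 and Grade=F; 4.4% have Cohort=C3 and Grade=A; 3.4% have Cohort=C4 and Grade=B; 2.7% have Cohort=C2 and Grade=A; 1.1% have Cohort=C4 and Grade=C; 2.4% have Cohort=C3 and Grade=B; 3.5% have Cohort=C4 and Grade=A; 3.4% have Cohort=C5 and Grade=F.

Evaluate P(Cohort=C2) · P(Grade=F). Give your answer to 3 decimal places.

0.028

P(Cohort=C2) = 0.027 + 0.011 + 0.020 + 0.062 + 0.015 = 0.135.
P(Grade=F) = 0.007 + 0.015 + 0.078 + 0.074 + 0.034 = 0.208.
Product: 0.135 × 0.208 = 0.028.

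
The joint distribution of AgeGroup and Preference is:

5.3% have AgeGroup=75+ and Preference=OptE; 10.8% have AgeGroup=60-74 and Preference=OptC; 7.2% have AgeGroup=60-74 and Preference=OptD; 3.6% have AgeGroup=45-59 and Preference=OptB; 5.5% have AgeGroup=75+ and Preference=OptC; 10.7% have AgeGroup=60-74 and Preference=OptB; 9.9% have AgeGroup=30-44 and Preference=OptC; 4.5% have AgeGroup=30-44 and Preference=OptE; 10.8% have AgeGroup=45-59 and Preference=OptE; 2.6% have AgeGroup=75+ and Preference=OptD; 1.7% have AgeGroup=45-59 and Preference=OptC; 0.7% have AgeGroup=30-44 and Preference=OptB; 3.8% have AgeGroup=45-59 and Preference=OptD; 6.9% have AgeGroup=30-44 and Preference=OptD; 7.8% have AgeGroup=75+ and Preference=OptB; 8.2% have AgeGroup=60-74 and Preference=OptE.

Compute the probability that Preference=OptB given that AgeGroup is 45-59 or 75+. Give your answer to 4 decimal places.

0.2774

P(AgeGroup=45-59) = 0.036 + 0.017 + 0.038 + 0.108 = 0.199.
P(AgeGroup=75+) = 0.078 + 0.055 + 0.026 + 0.053 = 0.212.
P(AgeGroup ∈ {45-59, 75+}) = 0.199 + 0.212 = 0.411; P(Preference=OptB, AgeGroup ∈ {45-59, 75+}) = 0.036 + 0.078 = 0.114.
P(Preference=OptB | AgeGroup ∈ {45-59, 75+}) = 0.114/0.411 = 0.2774.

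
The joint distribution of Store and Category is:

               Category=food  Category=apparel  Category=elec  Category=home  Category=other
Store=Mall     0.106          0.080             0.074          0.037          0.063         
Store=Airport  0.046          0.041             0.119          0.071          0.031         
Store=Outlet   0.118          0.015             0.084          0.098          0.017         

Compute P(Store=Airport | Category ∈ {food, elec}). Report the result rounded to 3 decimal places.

0.302

P(Category=food) = 0.106 + 0.046 + 0.118 = 0.270.
P(Category=elec) = 0.074 + 0.119 + 0.084 = 0.277.
P(Category ∈ {food, elec}) = 0.270 + 0.277 = 0.547; P(Store=Airport, Category ∈ {food, elec}) = 0.046 + 0.119 = 0.165.
P(Store=Airport | Category ∈ {food, elec}) = 0.165/0.547 = 0.302.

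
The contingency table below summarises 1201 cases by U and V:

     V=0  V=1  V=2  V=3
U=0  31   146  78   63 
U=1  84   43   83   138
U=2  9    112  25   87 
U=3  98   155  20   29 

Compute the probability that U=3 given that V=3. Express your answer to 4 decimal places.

Total with V=3: 63 + 138 + 87 + 29 = 317.
P(U=3 | V=3) = 29/317 = 0.0915.

0.0915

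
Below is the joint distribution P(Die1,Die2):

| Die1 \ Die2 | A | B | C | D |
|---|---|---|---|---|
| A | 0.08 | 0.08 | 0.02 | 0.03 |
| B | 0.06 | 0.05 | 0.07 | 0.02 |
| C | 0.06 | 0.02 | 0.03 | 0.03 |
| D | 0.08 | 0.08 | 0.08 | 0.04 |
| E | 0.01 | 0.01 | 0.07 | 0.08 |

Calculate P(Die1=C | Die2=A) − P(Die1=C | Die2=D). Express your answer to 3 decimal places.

0.057

P(Die2=A) = 0.08 + 0.06 + 0.06 + 0.08 + 0.01 = 0.29; P(Die1=C | Die2=A) = 0.06/0.29 = 0.2069.
P(Die2=D) = 0.03 + 0.02 + 0.03 + 0.04 + 0.08 = 0.20; P(Die1=C | Die2=D) = 0.03/0.20 = 0.1500.
Difference = 0.057.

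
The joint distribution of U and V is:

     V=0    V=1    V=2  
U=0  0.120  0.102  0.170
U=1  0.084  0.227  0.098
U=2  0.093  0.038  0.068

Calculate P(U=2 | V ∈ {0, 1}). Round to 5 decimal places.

0.19729

P(V=0) = 0.120 + 0.084 + 0.093 = 0.297.
P(V=1) = 0.102 + 0.227 + 0.038 = 0.367.
P(V ∈ {0, 1}) = 0.297 + 0.367 = 0.664; P(U=2, V ∈ {0, 1}) = 0.093 + 0.038 = 0.131.
P(U=2 | V ∈ {0, 1}) = 0.131/0.664 = 0.19729.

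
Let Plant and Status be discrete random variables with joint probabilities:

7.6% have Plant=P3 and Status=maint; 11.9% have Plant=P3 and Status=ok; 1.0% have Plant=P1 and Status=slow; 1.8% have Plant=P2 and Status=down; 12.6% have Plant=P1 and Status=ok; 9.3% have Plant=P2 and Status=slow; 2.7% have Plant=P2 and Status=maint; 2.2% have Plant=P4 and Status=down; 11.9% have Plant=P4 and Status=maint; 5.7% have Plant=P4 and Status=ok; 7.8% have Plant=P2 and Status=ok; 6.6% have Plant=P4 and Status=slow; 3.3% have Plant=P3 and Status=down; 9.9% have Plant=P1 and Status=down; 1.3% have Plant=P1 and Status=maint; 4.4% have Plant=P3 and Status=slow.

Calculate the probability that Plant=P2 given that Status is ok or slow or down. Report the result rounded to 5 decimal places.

P(Status=ok) = 0.126 + 0.078 + 0.119 + 0.057 = 0.380.
P(Status=slow) = 0.010 + 0.093 + 0.044 + 0.066 = 0.213.
P(Status=down) = 0.099 + 0.018 + 0.033 + 0.022 = 0.172.
P(Status ∈ {ok, slow, down}) = 0.380 + 0.213 + 0.172 = 0.765; P(Plant=P2, Status ∈ {ok, slow, down}) = 0.078 + 0.093 + 0.018 = 0.189.
P(Plant=P2 | Status ∈ {ok, slow, down}) = 0.189/0.765 = 0.24706.

0.24706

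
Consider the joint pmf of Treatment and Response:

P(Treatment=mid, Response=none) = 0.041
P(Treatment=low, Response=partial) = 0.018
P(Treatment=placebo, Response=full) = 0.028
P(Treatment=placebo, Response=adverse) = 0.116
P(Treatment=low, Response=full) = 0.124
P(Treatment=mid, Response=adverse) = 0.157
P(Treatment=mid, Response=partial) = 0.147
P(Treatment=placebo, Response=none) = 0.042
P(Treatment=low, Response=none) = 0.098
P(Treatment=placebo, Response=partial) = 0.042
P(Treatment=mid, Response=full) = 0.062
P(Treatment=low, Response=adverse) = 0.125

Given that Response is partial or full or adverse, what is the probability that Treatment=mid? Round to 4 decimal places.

P(Response=partial) = 0.042 + 0.018 + 0.147 = 0.207.
P(Response=full) = 0.028 + 0.124 + 0.062 = 0.214.
P(Response=adverse) = 0.116 + 0.125 + 0.157 = 0.398.
P(Response ∈ {partial, full, adverse}) = 0.207 + 0.214 + 0.398 = 0.819; P(Treatment=mid, Response ∈ {partial, full, adverse}) = 0.147 + 0.062 + 0.157 = 0.366.
P(Treatment=mid | Response ∈ {partial, full, adverse}) = 0.366/0.819 = 0.4469.

0.4469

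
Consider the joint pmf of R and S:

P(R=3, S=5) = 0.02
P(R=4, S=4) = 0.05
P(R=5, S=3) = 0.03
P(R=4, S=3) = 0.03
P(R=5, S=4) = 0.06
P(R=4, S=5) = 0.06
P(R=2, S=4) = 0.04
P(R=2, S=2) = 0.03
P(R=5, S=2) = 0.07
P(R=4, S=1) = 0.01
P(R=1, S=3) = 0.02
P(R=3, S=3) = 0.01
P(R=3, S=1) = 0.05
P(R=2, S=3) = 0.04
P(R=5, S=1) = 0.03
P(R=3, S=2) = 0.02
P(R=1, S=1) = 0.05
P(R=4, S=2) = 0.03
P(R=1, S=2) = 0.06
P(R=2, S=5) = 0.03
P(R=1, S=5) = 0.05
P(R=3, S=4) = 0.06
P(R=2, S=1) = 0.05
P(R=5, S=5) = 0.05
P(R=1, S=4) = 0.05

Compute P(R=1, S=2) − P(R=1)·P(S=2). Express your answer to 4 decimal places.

0.0117

P(R=1) = 0.05 + 0.06 + 0.02 + 0.05 + 0.05 = 0.23.
P(S=2) = 0.06 + 0.03 + 0.02 + 0.03 + 0.07 = 0.21.
P(R=1, S=2) − P(R=1)P(S=2) = 0.06 − 0.23×0.21 = 0.0117.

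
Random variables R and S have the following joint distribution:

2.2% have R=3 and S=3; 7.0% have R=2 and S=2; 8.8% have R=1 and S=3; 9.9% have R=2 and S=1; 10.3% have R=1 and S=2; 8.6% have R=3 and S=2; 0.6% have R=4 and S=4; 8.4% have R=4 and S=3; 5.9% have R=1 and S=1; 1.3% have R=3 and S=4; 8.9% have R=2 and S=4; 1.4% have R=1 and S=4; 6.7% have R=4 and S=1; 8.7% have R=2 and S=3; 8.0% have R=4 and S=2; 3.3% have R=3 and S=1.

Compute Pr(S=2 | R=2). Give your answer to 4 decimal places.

P(R=2) = 0.099 + 0.070 + 0.087 + 0.089 = 0.345.
P(S=2 | R=2) = 0.070/0.345 = 0.2029.

0.2029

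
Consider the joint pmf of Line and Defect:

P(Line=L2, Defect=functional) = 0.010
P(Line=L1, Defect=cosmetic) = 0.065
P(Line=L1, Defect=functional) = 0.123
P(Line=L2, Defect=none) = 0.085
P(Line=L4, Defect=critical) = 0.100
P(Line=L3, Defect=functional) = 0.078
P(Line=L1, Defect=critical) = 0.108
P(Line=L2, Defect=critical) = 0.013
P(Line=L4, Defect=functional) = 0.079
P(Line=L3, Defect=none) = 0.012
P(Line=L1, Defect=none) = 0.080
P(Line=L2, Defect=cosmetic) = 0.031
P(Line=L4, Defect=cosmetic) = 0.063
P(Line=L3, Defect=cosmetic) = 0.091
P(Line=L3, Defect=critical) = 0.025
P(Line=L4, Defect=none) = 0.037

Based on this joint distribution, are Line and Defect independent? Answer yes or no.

no

P(Line=L2) = 0.139 and P(Defect=none) = 0.214, so their product is 0.02975, but P(Line=L2, Defect=none) = 0.085. Since these differ, Line and Defect are not independent.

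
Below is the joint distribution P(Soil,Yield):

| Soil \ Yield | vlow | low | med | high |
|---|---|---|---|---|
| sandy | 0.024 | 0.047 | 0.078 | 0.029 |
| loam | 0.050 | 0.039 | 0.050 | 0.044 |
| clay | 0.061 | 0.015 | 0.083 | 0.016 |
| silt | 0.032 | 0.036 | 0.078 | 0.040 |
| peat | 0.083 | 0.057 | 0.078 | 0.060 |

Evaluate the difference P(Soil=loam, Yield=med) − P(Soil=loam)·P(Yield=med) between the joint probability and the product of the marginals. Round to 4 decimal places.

P(Soil=loam) = 0.050 + 0.039 + 0.050 + 0.044 = 0.183.
P(Yield=med) = 0.078 + 0.050 + 0.083 + 0.078 + 0.078 = 0.367.
P(Soil=loam, Yield=med) − P(Soil=loam)P(Yield=med) = 0.050 − 0.183×0.367 = -0.0172.

-0.0172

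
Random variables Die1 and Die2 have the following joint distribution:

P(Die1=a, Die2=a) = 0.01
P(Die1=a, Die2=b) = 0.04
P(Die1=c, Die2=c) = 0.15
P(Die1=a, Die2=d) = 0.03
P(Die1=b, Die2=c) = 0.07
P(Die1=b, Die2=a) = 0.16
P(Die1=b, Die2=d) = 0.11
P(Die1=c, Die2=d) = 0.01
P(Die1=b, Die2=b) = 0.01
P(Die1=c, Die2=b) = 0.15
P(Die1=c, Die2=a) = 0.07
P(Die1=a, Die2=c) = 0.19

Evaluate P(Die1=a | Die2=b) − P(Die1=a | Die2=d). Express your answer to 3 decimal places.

0.000

P(Die2=b) = 0.04 + 0.01 + 0.15 = 0.20; P(Die1=a | Die2=b) = 0.04/0.20 = 0.2000.
P(Die2=d) = 0.03 + 0.11 + 0.01 = 0.15; P(Die1=a | Die2=d) = 0.03/0.15 = 0.2000.
Difference = 0.000.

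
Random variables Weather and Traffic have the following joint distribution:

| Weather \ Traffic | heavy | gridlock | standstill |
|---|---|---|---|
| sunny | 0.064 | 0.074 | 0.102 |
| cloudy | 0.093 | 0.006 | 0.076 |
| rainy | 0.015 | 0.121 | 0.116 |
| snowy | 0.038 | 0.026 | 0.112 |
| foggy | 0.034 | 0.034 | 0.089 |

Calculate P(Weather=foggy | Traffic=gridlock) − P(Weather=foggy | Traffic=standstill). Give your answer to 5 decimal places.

P(Traffic=gridlock) = 0.074 + 0.006 + 0.121 + 0.026 + 0.034 = 0.261; P(Weather=foggy | Traffic=gridlock) = 0.034/0.261 = 0.130268.
P(Traffic=standstill) = 0.102 + 0.076 + 0.116 + 0.112 + 0.089 = 0.495; P(Weather=foggy | Traffic=standstill) = 0.089/0.495 = 0.179798.
Difference = -0.04953.

-0.04953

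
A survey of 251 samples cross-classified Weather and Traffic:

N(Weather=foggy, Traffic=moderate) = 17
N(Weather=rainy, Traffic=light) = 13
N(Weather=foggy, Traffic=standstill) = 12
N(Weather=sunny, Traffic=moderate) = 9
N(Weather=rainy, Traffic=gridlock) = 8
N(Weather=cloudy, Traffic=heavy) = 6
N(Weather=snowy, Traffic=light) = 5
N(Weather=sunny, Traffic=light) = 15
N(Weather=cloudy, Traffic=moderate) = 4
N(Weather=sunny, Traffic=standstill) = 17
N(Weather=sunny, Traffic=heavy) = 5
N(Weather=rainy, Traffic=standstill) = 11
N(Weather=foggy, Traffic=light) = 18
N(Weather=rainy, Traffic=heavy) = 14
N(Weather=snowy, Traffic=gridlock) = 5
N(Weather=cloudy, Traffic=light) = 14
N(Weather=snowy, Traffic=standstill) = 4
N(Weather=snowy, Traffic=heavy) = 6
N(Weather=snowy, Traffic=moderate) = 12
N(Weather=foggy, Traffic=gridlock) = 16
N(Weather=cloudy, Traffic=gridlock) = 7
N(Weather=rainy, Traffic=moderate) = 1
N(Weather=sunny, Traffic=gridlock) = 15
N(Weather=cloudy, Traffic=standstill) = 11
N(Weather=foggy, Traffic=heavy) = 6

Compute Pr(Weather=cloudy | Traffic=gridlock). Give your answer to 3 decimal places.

0.137

Total with Traffic=gridlock: 15 + 7 + 8 + 5 + 16 = 51.
P(Weather=cloudy | Traffic=gridlock) = 7/51 = 0.137.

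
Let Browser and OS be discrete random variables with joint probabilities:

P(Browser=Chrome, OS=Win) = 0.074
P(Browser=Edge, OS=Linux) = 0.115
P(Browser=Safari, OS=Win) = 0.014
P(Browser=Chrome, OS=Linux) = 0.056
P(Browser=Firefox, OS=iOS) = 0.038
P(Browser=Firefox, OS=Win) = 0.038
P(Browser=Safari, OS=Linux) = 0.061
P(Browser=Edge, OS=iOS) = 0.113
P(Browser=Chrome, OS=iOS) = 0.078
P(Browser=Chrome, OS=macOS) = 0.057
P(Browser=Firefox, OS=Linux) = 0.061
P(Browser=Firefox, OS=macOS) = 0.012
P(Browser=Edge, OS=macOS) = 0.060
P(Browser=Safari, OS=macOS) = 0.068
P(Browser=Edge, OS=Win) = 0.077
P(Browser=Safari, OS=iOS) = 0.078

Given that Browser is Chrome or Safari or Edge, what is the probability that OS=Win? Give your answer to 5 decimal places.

0.19389

P(Browser=Chrome) = 0.074 + 0.057 + 0.056 + 0.078 = 0.265.
P(Browser=Safari) = 0.014 + 0.068 + 0.061 + 0.078 = 0.221.
P(Browser=Edge) = 0.077 + 0.060 + 0.115 + 0.113 = 0.365.
P(Browser ∈ {Chrome, Safari, Edge}) = 0.265 + 0.221 + 0.365 = 0.851; P(OS=Win, Browser ∈ {Chrome, Safari, Edge}) = 0.074 + 0.014 + 0.077 = 0.165.
P(OS=Win | Browser ∈ {Chrome, Safari, Edge}) = 0.165/0.851 = 0.19389.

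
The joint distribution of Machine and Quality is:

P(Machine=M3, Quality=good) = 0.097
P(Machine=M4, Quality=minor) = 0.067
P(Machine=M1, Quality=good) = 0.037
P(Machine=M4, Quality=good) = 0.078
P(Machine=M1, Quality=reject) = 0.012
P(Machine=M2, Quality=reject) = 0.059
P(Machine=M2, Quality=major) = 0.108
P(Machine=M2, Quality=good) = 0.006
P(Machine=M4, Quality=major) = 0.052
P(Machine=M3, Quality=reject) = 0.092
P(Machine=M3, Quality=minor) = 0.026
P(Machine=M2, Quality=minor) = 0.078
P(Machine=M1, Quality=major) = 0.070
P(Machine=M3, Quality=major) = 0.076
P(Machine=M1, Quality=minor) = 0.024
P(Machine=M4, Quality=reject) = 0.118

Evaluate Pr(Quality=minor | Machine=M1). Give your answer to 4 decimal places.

0.1678

P(Machine=M1) = 0.037 + 0.024 + 0.070 + 0.012 = 0.143.
P(Quality=minor | Machine=M1) = 0.024/0.143 = 0.1678.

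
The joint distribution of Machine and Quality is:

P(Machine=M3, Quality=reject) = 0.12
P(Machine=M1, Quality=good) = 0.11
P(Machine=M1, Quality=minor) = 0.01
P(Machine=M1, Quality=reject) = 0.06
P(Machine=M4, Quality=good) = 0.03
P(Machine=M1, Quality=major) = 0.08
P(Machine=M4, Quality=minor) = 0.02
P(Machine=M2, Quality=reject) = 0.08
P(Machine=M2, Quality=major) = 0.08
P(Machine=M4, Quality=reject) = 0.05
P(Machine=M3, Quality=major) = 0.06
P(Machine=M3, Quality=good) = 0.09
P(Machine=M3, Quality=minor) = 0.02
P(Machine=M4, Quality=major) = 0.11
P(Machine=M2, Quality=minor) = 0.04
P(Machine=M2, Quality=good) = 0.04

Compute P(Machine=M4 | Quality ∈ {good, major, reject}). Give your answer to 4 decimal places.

P(Quality=good) = 0.11 + 0.04 + 0.09 + 0.03 = 0.27.
P(Quality=major) = 0.08 + 0.08 + 0.06 + 0.11 = 0.33.
P(Quality=reject) = 0.06 + 0.08 + 0.12 + 0.05 = 0.31.
P(Quality ∈ {good, major, reject}) = 0.27 + 0.33 + 0.31 = 0.91; P(Machine=M4, Quality ∈ {good, major, reject}) = 0.03 + 0.11 + 0.05 = 0.19.
P(Machine=M4 | Quality ∈ {good, major, reject}) = 0.19/0.91 = 0.2088.

0.2088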